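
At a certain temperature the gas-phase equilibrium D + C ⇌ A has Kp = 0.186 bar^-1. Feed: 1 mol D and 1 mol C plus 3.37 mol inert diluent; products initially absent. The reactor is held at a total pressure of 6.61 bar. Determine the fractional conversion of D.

X = 0.165

Basis: 1 mol D initially; let X = conversion of D. Extent ξ = X.
Species balance: n_D = 1 − X; n_C = 1 − X; n_A = X; n_I = 3.37 (inert).
Summing: n_T = 5.37 − X.
Mole fractions y_i = n_i/n_T; Kp = p_A / (p_D p_C) with p_i = y_i·P.
Substituting and setting equal to 0.186 bar^-1 gives a polynomial in X; the root in (0,1) is X = 0.165.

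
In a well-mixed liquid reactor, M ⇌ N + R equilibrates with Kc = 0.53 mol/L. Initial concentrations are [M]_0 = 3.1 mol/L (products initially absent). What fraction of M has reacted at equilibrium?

X = 0.337

Let X = conversion of M; extent ξ = 3.1·X mol/L.
Concentrations: [M] = 3.1 − 3.1X; [N] = 3.1X; [R] = 3.1X.
Kc = [N] [R] / ([M]).
Equating to 0.53 mol/L: the physical root is X = 0.337.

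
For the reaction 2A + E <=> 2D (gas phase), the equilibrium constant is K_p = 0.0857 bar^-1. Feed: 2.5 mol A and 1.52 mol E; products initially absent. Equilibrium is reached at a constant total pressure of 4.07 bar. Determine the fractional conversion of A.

X = 0.252

Take 2.5 mol A as basis and let X be its fractional conversion, so ξ = 1.25X.
At extent ξ: n_A = 2.5 − 2.5X; n_E = 1.52 − 1.25X; n_D = 2.5X.
n_T = Σnᵢ = 4.02 − 1.25X.
Mole fractions y_i = n_i/n_T; K_p = p_D^2 / (p_A^2 p_E) with p_i = y_i·P.
Setting this equal to 0.0857 bar^-1 and taking the physical root (0 < X < 1) gives X = 0.252.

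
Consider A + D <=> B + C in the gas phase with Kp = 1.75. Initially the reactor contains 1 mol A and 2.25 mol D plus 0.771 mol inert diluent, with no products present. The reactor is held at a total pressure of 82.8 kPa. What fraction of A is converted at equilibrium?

Take 1 mol A as basis and let X be its fractional conversion, so ξ = X.
At extent ξ: n_A = 1 − X; n_D = 2.25 − X; n_B = X; n_C = X; n_I = 0.771 (inert).
Since Δν = 0, n_T = 4.02 throughout.
With p_i = (n_i/n_T)P, Kp = p_B p_C / (p_A p_D).
Substituting and setting equal to 1.75 gives a polynomial in X; the root in (0,1) is X = 0.771.

X = 0.771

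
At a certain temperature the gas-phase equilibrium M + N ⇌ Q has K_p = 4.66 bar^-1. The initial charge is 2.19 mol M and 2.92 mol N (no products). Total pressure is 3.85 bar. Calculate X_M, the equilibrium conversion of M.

Basis: 2.19 mol M initially; let X = conversion of M. Extent ξ = 2.19X.
At extent ξ: n_M = 2.19 − 2.19X; n_N = 2.92 − 2.19X; n_Q = 2.19X.
Total moles n_T = 5.11 − 2.19X.
y_i = n_i/n_T, p_i = y_i·P. K_p = p_Q / (p_M p_N).
Equating to 4.66 bar^-1 and solving on 0 < X < 1: X = 0.853.

X = 0.853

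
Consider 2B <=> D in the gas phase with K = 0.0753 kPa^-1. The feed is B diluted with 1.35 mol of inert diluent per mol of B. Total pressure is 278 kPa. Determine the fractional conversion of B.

Take 1 mol B as basis and let X be its fractional conversion, so ξ = 0.5X.
Mole table: n_B = 1 − X; n_D = 0.5X; n_I = 1.35 (inert).
n_T = Σnᵢ = 2.35 − 0.5X.
Mole fractions y_i = n_i/n_T; K = p_D / (p_B^2) with p_i = y_i·P.
Setting this equal to 0.0753 kPa^-1 and taking the physical root (0 < X < 1) gives X = 0.806.

X = 0.806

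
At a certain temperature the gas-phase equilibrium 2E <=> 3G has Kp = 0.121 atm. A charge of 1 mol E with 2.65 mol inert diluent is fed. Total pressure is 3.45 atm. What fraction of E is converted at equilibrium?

X = 0.275

Basis: 1 mol E initially; let X = conversion of E. Extent ξ = 0.5X.
Mole table: n_E = 1 − X; n_G = 1.5X; n_I = 2.65 (inert).
Total moles n_T = 3.65 + 0.5X.
y_i = n_i/n_T, p_i = y_i·P. Kp = p_G^3 / (p_E^2).
Setting this equal to 0.121 atm and taking the physical root (0 < X < 1) gives X = 0.275.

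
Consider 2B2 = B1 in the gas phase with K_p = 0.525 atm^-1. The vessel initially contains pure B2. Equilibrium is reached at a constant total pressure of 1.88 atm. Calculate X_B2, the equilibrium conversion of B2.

Basis: 1 mol B2 initially; let X = conversion of B2. Extent ξ = 0.5X.
Species balance: n_B2 = 1 − X; n_B1 = 0.5X.
n_T = Σnᵢ = 1 − 0.5X.
With p_i = (n_i/n_T)P, K_p = p_B1 / (p_B2^2).
Substituting and setting equal to 0.525 atm^-1 gives a polynomial in X; the root in (0,1) is X = 0.550.

X = 0.550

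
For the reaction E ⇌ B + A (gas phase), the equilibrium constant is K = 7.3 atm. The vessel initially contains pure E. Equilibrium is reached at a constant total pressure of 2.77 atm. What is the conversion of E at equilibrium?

X = 0.851

Basis: 1 mol E initially; let X = conversion of E. Extent ξ = X.
Mole table: n_E = 1 − X; n_B = X; n_A = X.
n_T = Σnᵢ = 1 + X.
With p_i = (n_i/n_T)P, K = p_B p_A / (p_E).
Setting this equal to 7.3 atm and taking the physical root (0 < X < 1) gives X = 0.851.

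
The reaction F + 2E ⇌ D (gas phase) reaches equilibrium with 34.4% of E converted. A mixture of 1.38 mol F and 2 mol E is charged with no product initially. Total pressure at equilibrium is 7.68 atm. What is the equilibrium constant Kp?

Let X = conversion of E (basis 2 mol E); extent of reaction ξ = X.
Moles: n_F = 1.38 − X; n_E = 2 − 2X; n_D = X.
Total moles n_T = 3.38 − 2X.
At X = 0.344: n_F = 1.04, n_E = 1.31, n_D = 0.344, n_T = 2.69.
p_i = (n_i/n_T)·P. Kp = p_D / (p_F p_E^2) = 0.0237 atm^-2.

Kp = 0.0237 atm^-2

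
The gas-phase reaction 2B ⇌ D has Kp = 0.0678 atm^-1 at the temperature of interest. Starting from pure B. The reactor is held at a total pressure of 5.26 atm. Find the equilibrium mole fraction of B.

Let X = conversion of B (basis 1 mol B); extent of reaction ξ = 0.5X.
Mole table: n_B = 1 − X; n_D = 0.5X.
Summing: n_T = 1 − 0.5X.
y_i = n_i/n_T, p_i = y_i·P. Kp = p_D / (p_B^2).
Substituting and setting equal to 0.0678 atm^-1 gives a polynomial in X; the root in (0,1) is X = 0.358.
Then n_B = 0.642, n_T = 0.821, so y_B = 0.782.

y_B = 0.782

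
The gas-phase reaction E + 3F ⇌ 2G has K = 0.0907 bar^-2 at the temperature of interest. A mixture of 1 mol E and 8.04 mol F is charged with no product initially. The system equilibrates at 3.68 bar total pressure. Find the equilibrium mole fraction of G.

Basis: 1 mol E initially; let X = conversion of E. Extent ξ = X.
Moles: n_E = 1 − X; n_F = 8.04 − 3X; n_G = 2X.
n_T = Σnᵢ = 9.04 − 2X.
With p_i = (n_i/n_T)P, K = p_G^2 / (p_E p_F^3).
Equating to 0.0907 bar^-2 and solving on 0 < X < 1: X = 0.644.
Then n_G = 1.29, n_T = 7.75, so y_G = 0.166.

y_G = 0.166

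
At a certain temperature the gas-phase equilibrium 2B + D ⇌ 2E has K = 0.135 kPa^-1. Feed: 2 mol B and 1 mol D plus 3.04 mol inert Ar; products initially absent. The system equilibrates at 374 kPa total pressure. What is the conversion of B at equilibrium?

X = 0.646

Basis: 2 mol B initially; let X = conversion of B. Extent ξ = X.
Mole table: n_B = 2 − 2X; n_D = 1 − X; n_E = 2X; n_I = 3.04 (inert).
Total moles n_T = 6.04 − X.
With p_i = (n_i/n_T)P, K = p_E^2 / (p_B^2 p_D).
This yields a degree-3 equation in X; solving on (0,1), X = 0.646.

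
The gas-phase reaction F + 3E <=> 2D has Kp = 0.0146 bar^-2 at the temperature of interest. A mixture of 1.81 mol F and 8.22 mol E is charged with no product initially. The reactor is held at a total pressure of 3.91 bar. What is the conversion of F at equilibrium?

Let X = conversion of F (basis 1.81 mol F); extent of reaction ξ = 1.81X.
Mole table: n_F = 1.81 − 1.81X; n_E = 8.22 − 5.43X; n_D = 3.62X.
Summing: n_T = 10 − 3.62X.
With p_i = (n_i/n_T)P, Kp = p_D^2 / (p_F p_E^3).
This yields a degree-4 equation in X; solving on (0,1), X = 0.285.

X = 0.285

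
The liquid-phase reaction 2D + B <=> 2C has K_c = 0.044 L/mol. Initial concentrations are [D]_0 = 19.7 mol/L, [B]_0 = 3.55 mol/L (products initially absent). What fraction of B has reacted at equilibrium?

X = 0.571

Let X = conversion of B; extent ξ = 3.55·X mol/L.
Concentrations: [D] = 19.7 − 7.1X; [B] = 3.55 − 3.55X; [C] = 7.1X.
K_c = [C]^2 / ([D]^2 [B]).
Equating to 0.044 L/mol: the physical root is X = 0.571.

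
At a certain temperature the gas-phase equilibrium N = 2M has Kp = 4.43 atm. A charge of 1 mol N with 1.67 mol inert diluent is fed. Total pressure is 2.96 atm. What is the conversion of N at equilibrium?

X = 0.655

Let X = conversion of N (basis 1 mol N); extent of reaction ξ = X.
Mole table: n_N = 1 − X; n_M = 2X; n_I = 1.67 (inert).
n_T = Σnᵢ = 2.67 + X.
y_i = n_i/n_T, p_i = y_i·P. Kp = p_M^2 / (p_N).
Equating to 4.43 atm and solving on 0 < X < 1: X = 0.655.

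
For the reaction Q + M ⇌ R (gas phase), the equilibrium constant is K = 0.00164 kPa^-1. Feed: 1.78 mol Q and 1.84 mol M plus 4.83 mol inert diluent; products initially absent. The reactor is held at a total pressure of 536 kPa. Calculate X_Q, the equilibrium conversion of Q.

X = 0.145

Let X = conversion of Q (basis 1.78 mol Q); extent of reaction ξ = 1.78X.
Mole table: n_Q = 1.78 − 1.78X; n_M = 1.84 − 1.78X; n_R = 1.78X; n_I = 4.83 (inert).
Total moles n_T = 8.45 − 1.78X.
With p_i = (n_i/n_T)P, K = p_R / (p_Q p_M).
Setting this equal to 0.00164 kPa^-1 and taking the physical root (0 < X < 1) gives X = 0.145.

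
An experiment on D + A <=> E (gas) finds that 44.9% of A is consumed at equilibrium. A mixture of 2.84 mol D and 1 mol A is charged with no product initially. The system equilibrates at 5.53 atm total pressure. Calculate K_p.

K_p = 0.209 atm^-1

Basis: 1 mol A initially; let X = conversion of A. Extent ξ = X.
Mole table: n_D = 2.84 − X; n_A = 1 − X; n_E = X.
Summing: n_T = 3.84 − X.
At X = 0.449: n_D = 2.39, n_A = 0.551, n_E = 0.449, n_T = 3.39.
p_i = (n_i/n_T)·P. K_p = p_E / (p_D p_A) = 0.209 atm^-1.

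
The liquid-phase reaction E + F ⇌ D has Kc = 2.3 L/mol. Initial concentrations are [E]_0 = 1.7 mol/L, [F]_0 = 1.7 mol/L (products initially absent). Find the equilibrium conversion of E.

Let X = conversion of E; extent ξ = 1.7·X mol/L.
Concentrations: [E] = 1.7 − 1.7X; [F] = 1.7 − 1.7X; [D] = 1.7X.
Kc = [D] / ([E] [F]).
Setting equal to 2.3 and solving for X on (0,1) gives X = 0.606.

X = 0.606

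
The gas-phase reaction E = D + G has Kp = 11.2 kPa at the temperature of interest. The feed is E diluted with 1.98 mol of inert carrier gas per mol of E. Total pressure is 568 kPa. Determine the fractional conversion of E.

Let X = conversion of E (basis 1 mol E); extent of reaction ξ = X.
Species balance: n_E = 1 − X; n_D = X; n_G = X; n_I = 1.98 (inert).
Summing: n_T = 2.98 + X.
Mole fractions y_i = n_i/n_T; Kp = p_D p_G / (p_E) with p_i = y_i·P.
Substituting and setting equal to 11.2 kPa gives a polynomial in X; the root in (0,1) is X = 0.222.

X = 0.222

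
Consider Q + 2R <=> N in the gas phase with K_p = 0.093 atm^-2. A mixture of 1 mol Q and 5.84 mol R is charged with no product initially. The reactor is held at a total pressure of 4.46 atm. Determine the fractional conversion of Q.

Basis: 1 mol Q initially; let X = conversion of Q. Extent ξ = X.
Mole table: n_Q = 1 − X; n_R = 5.84 − 2X; n_N = X.
Total moles n_T = 6.84 − 2X.
y_i = n_i/n_T, p_i = y_i·P. K_p = p_N / (p_Q p_R^2).
Substituting and setting equal to 0.093 atm^-2 gives a polynomial in X; the root in (0,1) is X = 0.558.

X = 0.558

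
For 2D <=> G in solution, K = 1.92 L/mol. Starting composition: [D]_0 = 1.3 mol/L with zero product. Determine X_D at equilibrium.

Let X = conversion of D; extent ξ = 1.3X/2 mol/L.
Concentrations: [D] = 1.3 − 1.3X; [G] = 0.65X.
K = [G] / ([D]^2).
This equals 1.92 at X = 0.642 (the root in 0 < X < 1).

X = 0.642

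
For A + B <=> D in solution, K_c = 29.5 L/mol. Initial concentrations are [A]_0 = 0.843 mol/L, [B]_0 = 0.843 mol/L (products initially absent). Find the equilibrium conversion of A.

Let X = conversion of A; extent ξ = 0.843·X mol/L.
Concentrations: [A] = 0.843 − 0.843X; [B] = 0.843 − 0.843X; [D] = 0.843X.
K_c = [D] / ([A] [B]).
Setting equal to 29.5 and solving for X on (0,1) gives X = 0.819.

X = 0.819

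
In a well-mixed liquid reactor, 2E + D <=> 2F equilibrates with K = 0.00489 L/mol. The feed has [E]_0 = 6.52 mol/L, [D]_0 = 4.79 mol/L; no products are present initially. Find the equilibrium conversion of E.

X = 0.128

Let X = conversion of E; extent ξ = 6.52X/2 mol/L.
Concentrations: [E] = 6.52 − 6.52X; [D] = 4.79 − 3.26X; [F] = 6.52X.
K = [F]^2 / ([E]^2 [D]).
Equating to 0.00489 L/mol: the physical root is X = 0.128.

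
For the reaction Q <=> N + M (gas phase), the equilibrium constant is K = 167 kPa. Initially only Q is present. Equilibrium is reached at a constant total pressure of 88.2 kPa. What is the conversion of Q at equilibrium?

X = 0.809

Let X = conversion of Q (basis 1 mol Q); extent of reaction ξ = X.
Mole table: n_Q = 1 − X; n_N = X; n_M = X.
Summing: n_T = 1 + X.
Mole fractions y_i = n_i/n_T; K = p_N p_M / (p_Q) with p_i = y_i·P.
Setting this equal to 167 kPa and taking the physical root (0 < X < 1) gives X = 0.809.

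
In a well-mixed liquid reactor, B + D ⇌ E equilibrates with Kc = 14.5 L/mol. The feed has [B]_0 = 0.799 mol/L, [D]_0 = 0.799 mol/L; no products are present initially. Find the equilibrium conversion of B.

X = 0.746

Let X = conversion of B; extent ξ = 0.799·X mol/L.
Concentrations: [B] = 0.799 − 0.799X; [D] = 0.799 − 0.799X; [E] = 0.799X.
Kc = [E] / ([B] [D]).
Setting equal to 14.5 and solving for X on (0,1) gives X = 0.746.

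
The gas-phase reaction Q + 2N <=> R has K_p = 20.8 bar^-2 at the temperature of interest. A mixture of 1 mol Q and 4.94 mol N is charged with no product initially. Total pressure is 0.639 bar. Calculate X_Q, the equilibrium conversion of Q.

X = 0.833

Basis: 1 mol Q initially; let X = conversion of Q. Extent ξ = X.
Mole table: n_Q = 1 − X; n_N = 4.94 − 2X; n_R = X.
Total moles n_T = 5.94 − 2X.
Mole fractions y_i = n_i/n_T; K_p = p_R / (p_Q p_N^2) with p_i = y_i·P.
Setting this equal to 20.8 bar^-2 and taking the physical root (0 < X < 1) gives X = 0.833.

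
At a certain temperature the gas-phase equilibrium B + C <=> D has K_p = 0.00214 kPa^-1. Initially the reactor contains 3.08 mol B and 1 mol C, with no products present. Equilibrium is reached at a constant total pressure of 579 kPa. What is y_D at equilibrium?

y_D = 0.131

Take 1 mol C as basis and let X be its fractional conversion, so ξ = X.
At extent ξ: n_B = 3.08 − X; n_C = 1 − X; n_D = X.
n_T = Σnᵢ = 4.08 − X.
Mole fractions y_i = n_i/n_T; K_p = p_D / (p_B p_C) with p_i = y_i·P.
Equating to 0.00214 kPa^-1 and solving on 0 < X < 1: X = 0.472.
Then n_D = 0.472, n_T = 3.61, so y_D = 0.131.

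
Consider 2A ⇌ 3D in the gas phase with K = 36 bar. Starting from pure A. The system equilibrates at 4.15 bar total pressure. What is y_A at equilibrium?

Take 1 mol A as basis and let X be its fractional conversion, so ξ = 0.5X.
Mole table: n_A = 1 − X; n_D = 1.5X.
Total moles n_T = 1 + 0.5X.
Mole fractions y_i = n_i/n_T; K = p_D^3 / (p_A^2) with p_i = y_i·P.
This yields a degree-3 equation in X; solving on (0,1), X = 0.691.
Then n_A = 0.309, n_T = 1.35, so y_A = 0.230.

y_A = 0.230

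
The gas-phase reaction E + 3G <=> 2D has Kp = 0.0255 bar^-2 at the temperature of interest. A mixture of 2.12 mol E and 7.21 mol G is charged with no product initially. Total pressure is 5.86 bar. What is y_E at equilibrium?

y_E = 0.174

Take 2.12 mol E as basis and let X be its fractional conversion, so ξ = 2.12X.
At extent ξ: n_E = 2.12 − 2.12X; n_G = 7.21 − 6.36X; n_D = 4.24X.
Total moles n_T = 9.33 − 4.24X.
y_i = n_i/n_T, p_i = y_i·P. Kp = p_D^2 / (p_E p_G^3).
This yields a degree-4 equation in X; solving on (0,1), X = 0.360.
Then n_E = 1.36, n_T = 7.8, so y_E = 0.174.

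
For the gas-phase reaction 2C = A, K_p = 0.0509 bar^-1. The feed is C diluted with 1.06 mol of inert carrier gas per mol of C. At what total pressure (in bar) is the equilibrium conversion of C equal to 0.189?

P = 5.55 bar

Take 1 mol C as basis and let X be its fractional conversion, so ξ = 0.5X.
At extent ξ: n_C = 1 − X; n_A = 0.5X; n_I = 1.06 (inert).
n_T = Σnᵢ = 2.06 − 0.5X.
K_p = p_A / (p_C^2) with p_i = (n_i/n_T)·P.
At X = 0.189: the mole-fraction product g(X) = Π y_i^ν_i = 0.2824. Since K_p = g(X)·P^{-1}, P = (g/K_p)^(1/1) = (0.2824/0.0509)^(1/1) = 5.55 bar.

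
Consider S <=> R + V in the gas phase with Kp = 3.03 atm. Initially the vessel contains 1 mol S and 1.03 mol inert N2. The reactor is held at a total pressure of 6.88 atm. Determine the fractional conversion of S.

X = 0.646

Take 1 mol S as basis and let X be its fractional conversion, so ξ = X.
At extent ξ: n_S = 1 − X; n_R = X; n_V = X; n_I = 1.03 (inert).
Summing: n_T = 2.03 + X.
Mole fractions y_i = n_i/n_T; Kp = p_R p_V / (p_S) with p_i = y_i·P.
Substituting and setting equal to 3.03 atm gives a polynomial in X; the root in (0,1) is X = 0.646.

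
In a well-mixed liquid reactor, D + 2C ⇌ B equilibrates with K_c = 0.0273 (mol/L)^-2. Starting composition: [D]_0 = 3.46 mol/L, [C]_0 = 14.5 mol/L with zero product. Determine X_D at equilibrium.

Let X = conversion of D; extent ξ = 3.46·X mol/L.
Concentrations: [D] = 3.46 − 3.46X; [C] = 14.5 − 6.92X; [B] = 3.46X.
K_c = [B] / ([D] [C]^2).
Solving K_c = 0.0273 for X ∈ (0,1): X = 0.714.

X = 0.714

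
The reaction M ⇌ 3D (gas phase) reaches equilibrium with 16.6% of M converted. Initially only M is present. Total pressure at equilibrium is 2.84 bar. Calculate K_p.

Take 1 mol M as basis and let X be its fractional conversion, so ξ = X.
Mole table: n_M = 1 − X; n_D = 3X.
Summing: n_T = 1 + 2X.
At X = 0.166: n_M = 0.834, n_D = 0.498, n_T = 1.33.
p_i = (n_i/n_T)·P. K_p = p_D^3 / (p_M) = 0.673 bar^2.

K_p = 0.673 bar^2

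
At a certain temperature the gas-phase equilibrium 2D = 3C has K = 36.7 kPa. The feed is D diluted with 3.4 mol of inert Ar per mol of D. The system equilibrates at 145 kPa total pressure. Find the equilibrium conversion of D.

X = 0.464

Take 1 mol D as basis and let X be its fractional conversion, so ξ = 0.5X.
At extent ξ: n_D = 1 − X; n_C = 1.5X; n_I = 3.4 (inert).
Summing: n_T = 4.4 + 0.5X.
Mole fractions y_i = n_i/n_T; K = p_C^3 / (p_D^2) with p_i = y_i·P.
Equating to 36.7 kPa and solving on 0 < X < 1: X = 0.464.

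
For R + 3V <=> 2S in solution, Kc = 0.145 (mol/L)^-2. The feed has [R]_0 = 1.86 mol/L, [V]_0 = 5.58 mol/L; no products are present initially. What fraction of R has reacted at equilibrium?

Let X = conversion of R; extent ξ = 1.86·X mol/L.
Concentrations: [R] = 1.86 − 1.86X; [V] = 5.58 − 5.58X; [S] = 3.72X.
Kc = [S]^2 / ([R] [V]^3).
This equals 0.145 at X = 0.486 (the root in 0 < X < 1).

X = 0.486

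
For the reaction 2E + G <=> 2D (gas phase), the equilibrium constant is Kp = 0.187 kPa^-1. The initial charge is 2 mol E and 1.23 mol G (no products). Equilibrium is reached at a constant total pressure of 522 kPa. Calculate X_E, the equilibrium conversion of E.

X = 0.805

Let X = conversion of E (basis 2 mol E); extent of reaction ξ = X.
At extent ξ: n_E = 2 − 2X; n_G = 1.23 − X; n_D = 2X.
Total moles n_T = 3.23 − X.
y_i = n_i/n_T, p_i = y_i·P. Kp = p_D^2 / (p_E^2 p_G).
This yields a degree-3 equation in X; solving on (0,1), X = 0.805.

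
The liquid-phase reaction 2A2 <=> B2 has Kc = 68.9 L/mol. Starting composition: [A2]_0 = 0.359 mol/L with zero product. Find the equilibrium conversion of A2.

Let X = conversion of A2; extent ξ = 0.359X/2 mol/L.
Concentrations: [A2] = 0.359 − 0.359X; [B2] = 0.179X.
Kc = [B2] / ([A2]^2).
This equals 68.9 at X = 0.868 (the root in 0 < X < 1).

X = 0.868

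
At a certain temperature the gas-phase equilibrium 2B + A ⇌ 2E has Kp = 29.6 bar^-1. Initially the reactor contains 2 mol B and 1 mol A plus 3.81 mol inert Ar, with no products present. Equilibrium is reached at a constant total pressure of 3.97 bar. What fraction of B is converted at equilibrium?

X = 0.705

Take 2 mol B as basis and let X be its fractional conversion, so ξ = X.
Species balance: n_B = 2 − 2X; n_A = 1 − X; n_E = 2X; n_I = 3.81 (inert).
n_T = Σnᵢ = 6.81 − X.
y_i = n_i/n_T, p_i = y_i·P. Kp = p_E^2 / (p_B^2 p_A).
Equating to 29.6 bar^-1 and solving on 0 < X < 1: X = 0.705.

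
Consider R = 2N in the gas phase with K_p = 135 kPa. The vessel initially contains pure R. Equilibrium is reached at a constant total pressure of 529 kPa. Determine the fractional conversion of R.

X = 0.245

Let X = conversion of R (basis 1 mol R); extent of reaction ξ = X.
Species balance: n_R = 1 − X; n_N = 2X.
Summing: n_T = 1 + X.
y_i = n_i/n_T, p_i = y_i·P. K_p = p_N^2 / (p_R).
Substituting and setting equal to 135 kPa gives a polynomial in X; the root in (0,1) is X = 0.245.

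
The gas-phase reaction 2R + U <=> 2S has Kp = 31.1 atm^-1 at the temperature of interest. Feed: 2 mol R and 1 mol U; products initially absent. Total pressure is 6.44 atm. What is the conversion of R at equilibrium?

Take 2 mol R as basis and let X be its fractional conversion, so ξ = X.
Moles: n_R = 2 − 2X; n_U = 1 − X; n_S = 2X.
Total moles n_T = 3 − X.
Mole fractions y_i = n_i/n_T; Kp = p_S^2 / (p_R^2 p_U) with p_i = y_i·P.
Equating to 31.1 atm^-1 and solving on 0 < X < 1: X = 0.807.

X = 0.807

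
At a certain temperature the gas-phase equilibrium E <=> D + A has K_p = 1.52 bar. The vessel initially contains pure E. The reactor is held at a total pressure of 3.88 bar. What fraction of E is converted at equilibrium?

Take 1 mol E as basis and let X be its fractional conversion, so ξ = X.
Moles: n_E = 1 − X; n_D = X; n_A = X.
n_T = Σnᵢ = 1 + X.
Mole fractions y_i = n_i/n_T; K_p = p_D p_A / (p_E) with p_i = y_i·P.
Equating to 1.52 bar and solving on 0 < X < 1: X = 0.531.

X = 0.531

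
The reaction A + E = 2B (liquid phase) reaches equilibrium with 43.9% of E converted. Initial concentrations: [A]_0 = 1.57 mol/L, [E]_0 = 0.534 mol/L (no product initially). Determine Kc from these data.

Kc = 0.549

Let X = conversion of E.
Concentrations: [A] = 1.57 − 0.534X; [E] = 0.534 − 0.534X; [B] = 1.07X.
At X = 0.439: [A] = 1.34, [E] = 0.3, [B] = 0.469.
Kc = [B]^2 / ([A] [E]) = 0.549.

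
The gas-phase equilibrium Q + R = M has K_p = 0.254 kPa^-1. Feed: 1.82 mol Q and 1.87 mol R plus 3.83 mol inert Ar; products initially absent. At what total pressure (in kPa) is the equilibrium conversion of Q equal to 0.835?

Basis: 1.82 mol Q initially; let X = conversion of Q. Extent ξ = 1.82X.
At extent ξ: n_Q = 1.82 − 1.82X; n_R = 1.87 − 1.82X; n_M = 1.82X; n_I = 3.83 (inert).
Summing: n_T = 7.52 − 1.82X.
K_p = p_M / (p_Q p_R) with p_i = (n_i/n_T)·P.
At X = 0.835: the mole-fraction product g(X) = Π y_i^ν_i = 86.68. Since K_p = g(X)·P^{-1}, P = (g/K_p)^(1/1) = (86.68/0.254)^(1/1) = 341 kPa.

P = 341 kPa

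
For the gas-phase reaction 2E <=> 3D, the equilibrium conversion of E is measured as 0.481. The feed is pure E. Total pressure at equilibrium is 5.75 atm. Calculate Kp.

Basis: 1 mol E initially; let X = conversion of E. Extent ξ = 0.5X.
At extent ξ: n_E = 1 − X; n_D = 1.5X.
Total moles n_T = 1 + 0.5X.
At X = 0.481: n_E = 0.519, n_D = 0.722, n_T = 1.24.
p_i = (n_i/n_T)·P. Kp = p_D^3 / (p_E^2) = 6.46 atm.

Kp = 6.46 atm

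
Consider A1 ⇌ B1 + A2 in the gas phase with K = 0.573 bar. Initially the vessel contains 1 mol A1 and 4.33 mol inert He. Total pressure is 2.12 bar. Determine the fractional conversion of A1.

Basis: 1 mol A1 initially; let X = conversion of A1. Extent ξ = X.
Moles: n_A1 = 1 − X; n_B1 = X; n_A2 = X; n_I = 4.33 (inert).
Total moles n_T = 5.33 + X.
Mole fractions y_i = n_i/n_T; K = p_B1 p_A2 / (p_A1) with p_i = y_i·P.
Setting this equal to 0.573 bar and taking the physical root (0 < X < 1) gives X = 0.700.

X = 0.700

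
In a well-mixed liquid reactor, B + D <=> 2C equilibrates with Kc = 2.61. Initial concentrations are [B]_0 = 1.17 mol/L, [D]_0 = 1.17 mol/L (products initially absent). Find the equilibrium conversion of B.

X = 0.447

Let X = conversion of B; extent ξ = 1.17·X mol/L.
Concentrations: [B] = 1.17 − 1.17X; [D] = 1.17 − 1.17X; [C] = 2.34X.
Kc = [C]^2 / ([B] [D]).
This equals 2.61 at X = 0.447 (the root in 0 < X < 1).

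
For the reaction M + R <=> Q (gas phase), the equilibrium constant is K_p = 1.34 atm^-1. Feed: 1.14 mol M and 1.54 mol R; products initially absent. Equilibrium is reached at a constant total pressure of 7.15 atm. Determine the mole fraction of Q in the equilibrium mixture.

Take 1.14 mol M as basis and let X be its fractional conversion, so ξ = 1.14X.
At extent ξ: n_M = 1.14 − 1.14X; n_R = 1.54 − 1.14X; n_Q = 1.14X.
Total moles n_T = 2.68 − 1.14X.
With p_i = (n_i/n_T)P, K_p = p_Q / (p_M p_R).
Equating to 1.34 atm^-1 and solving on 0 < X < 1: X = 0.777.
Then n_Q = 0.886, n_T = 1.79, so y_Q = 0.494.

y_Q = 0.494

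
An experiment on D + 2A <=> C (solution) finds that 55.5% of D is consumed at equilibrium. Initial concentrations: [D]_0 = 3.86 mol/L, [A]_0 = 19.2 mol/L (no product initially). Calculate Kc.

Kc = 0.00561 (mol/L)^-2

Let X = conversion of D.
Concentrations: [D] = 3.86 − 3.86X; [A] = 19.2 − 7.72X; [C] = 3.86X.
At X = 0.555: [D] = 1.72, [A] = 14.9, [C] = 2.14.
Kc = [C] / ([D] [A]^2) = 0.00561 (mol/L)^-2.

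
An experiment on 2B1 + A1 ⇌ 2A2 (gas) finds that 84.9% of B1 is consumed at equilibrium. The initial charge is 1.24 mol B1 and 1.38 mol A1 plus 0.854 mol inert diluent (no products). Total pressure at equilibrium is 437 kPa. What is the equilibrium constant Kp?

Basis: 1.24 mol B1 initially; let X = conversion of B1. Extent ξ = 0.62X.
At extent ξ: n_B1 = 1.24 − 1.24X; n_A1 = 1.38 − 0.62X; n_A2 = 1.24X; n_I = 0.854 (inert).
n_T = Σnᵢ = 3.47 − 0.62X.
At X = 0.849: n_B1 = 0.187, n_A1 = 0.854, n_A2 = 1.05, n_T = 2.95.
p_i = (n_i/n_T)·P. Kp = p_A2^2 / (p_B1^2 p_A1) = 0.25 kPa^-1.

Kp = 0.25 kPa^-1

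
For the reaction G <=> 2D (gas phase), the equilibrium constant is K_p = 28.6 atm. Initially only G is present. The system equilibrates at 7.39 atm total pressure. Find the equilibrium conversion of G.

Take 1 mol G as basis and let X be its fractional conversion, so ξ = X.
Species balance: n_G = 1 − X; n_D = 2X.
Total moles n_T = 1 + X.
With p_i = (n_i/n_T)P, K_p = p_D^2 / (p_G).
Equating to 28.6 atm and solving on 0 < X < 1: X = 0.701.

X = 0.701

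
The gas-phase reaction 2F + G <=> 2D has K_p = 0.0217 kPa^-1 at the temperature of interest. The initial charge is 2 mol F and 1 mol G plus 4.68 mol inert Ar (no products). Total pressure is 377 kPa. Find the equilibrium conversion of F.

X = 0.443

Basis: 2 mol F initially; let X = conversion of F. Extent ξ = X.
At extent ξ: n_F = 2 − 2X; n_G = 1 − X; n_D = 2X; n_I = 4.68 (inert).
Summing: n_T = 7.68 − X.
Mole fractions y_i = n_i/n_T; K_p = p_D^2 / (p_F^2 p_G) with p_i = y_i·P.
This yields a degree-3 equation in X; solving on (0,1), X = 0.443.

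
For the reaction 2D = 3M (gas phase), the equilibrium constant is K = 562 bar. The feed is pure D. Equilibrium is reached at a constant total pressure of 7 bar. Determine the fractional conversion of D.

Let X = conversion of D (basis 1 mol D); extent of reaction ξ = 0.5X.
Moles: n_D = 1 − X; n_M = 1.5X.
Total moles n_T = 1 + 0.5X.
Mole fractions y_i = n_i/n_T; K = p_M^3 / (p_D^2) with p_i = y_i·P.
This yields a degree-3 equation in X; solving on (0,1), X = 0.863.

X = 0.863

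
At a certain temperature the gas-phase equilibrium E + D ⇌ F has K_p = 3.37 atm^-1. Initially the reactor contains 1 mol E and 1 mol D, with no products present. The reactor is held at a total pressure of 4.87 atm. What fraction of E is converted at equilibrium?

X = 0.760

Let X = conversion of E (basis 1 mol E); extent of reaction ξ = X.
Mole table: n_E = 1 − X; n_D = 1 − X; n_F = X.
Summing: n_T = 2 − X.
With p_i = (n_i/n_T)P, K_p = p_F / (p_E p_D).
Equating to 3.37 atm^-1 and solving on 0 < X < 1: X = 0.760.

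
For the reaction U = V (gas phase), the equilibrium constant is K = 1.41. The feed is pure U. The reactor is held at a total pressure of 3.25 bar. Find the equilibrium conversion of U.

Let X = conversion of U (basis 1 mol U); extent of reaction ξ = X.
Species balance: n_U = 1 − X; n_V = X.
n_T stays at 1 (no change in mole number).
y_i = n_i/n_T, p_i = y_i·P. K = p_V / (p_U).
Equating to 1.41 and solving on 0 < X < 1: X = 0.585.

X = 0.585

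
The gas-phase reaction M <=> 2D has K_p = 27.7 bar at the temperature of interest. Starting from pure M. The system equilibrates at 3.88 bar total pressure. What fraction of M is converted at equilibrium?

Basis: 1 mol M initially; let X = conversion of M. Extent ξ = X.
At extent ξ: n_M = 1 − X; n_D = 2X.
n_T = Σnᵢ = 1 + X.
Mole fractions y_i = n_i/n_T; K_p = p_D^2 / (p_M) with p_i = y_i·P.
Equating to 27.7 bar and solving on 0 < X < 1: X = 0.801.

X = 0.801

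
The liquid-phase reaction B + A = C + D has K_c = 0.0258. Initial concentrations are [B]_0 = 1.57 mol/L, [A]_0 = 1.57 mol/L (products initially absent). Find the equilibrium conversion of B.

X = 0.138

Let X = conversion of B; extent ξ = 1.57·X mol/L.
Concentrations: [B] = 1.57 − 1.57X; [A] = 1.57 − 1.57X; [C] = 1.57X; [D] = 1.57X.
K_c = [C] [D] / ([B] [A]).
This equals 0.0258 at X = 0.138 (the root in 0 < X < 1).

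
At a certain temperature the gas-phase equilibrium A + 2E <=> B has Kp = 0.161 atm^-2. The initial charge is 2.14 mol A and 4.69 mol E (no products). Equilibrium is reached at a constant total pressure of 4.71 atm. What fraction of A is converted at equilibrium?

Basis: 2.14 mol A initially; let X = conversion of A. Extent ξ = 2.14X.
Mole table: n_A = 2.14 − 2.14X; n_E = 4.69 − 4.28X; n_B = 2.14X.
Summing: n_T = 6.83 − 4.28X.
Mole fractions y_i = n_i/n_T; Kp = p_B / (p_A p_E^2) with p_i = y_i·P.
This yields a degree-3 equation in X; solving on (0,1), X = 0.510.

X = 0.510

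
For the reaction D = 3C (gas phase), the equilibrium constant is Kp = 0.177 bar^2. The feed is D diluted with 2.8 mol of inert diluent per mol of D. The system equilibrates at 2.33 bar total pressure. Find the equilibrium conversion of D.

Take 1 mol D as basis and let X be its fractional conversion, so ξ = X.
At extent ξ: n_D = 1 − X; n_C = 3X; n_I = 2.8 (inert).
Total moles n_T = 3.8 + 2X.
With p_i = (n_i/n_T)P, Kp = p_C^3 / (p_D).
This yields a degree-3 equation in X; solving on (0,1), X = 0.256.

X = 0.256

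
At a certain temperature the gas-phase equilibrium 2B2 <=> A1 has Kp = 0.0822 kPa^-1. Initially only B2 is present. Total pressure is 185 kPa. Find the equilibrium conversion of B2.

X = 0.873

Basis: 1 mol B2 initially; let X = conversion of B2. Extent ξ = 0.5X.
Species balance: n_B2 = 1 − X; n_A1 = 0.5X.
n_T = Σnᵢ = 1 − 0.5X.
With p_i = (n_i/n_T)P, Kp = p_A1 / (p_B2^2).
Substituting and setting equal to 0.0822 kPa^-1 gives a polynomial in X; the root in (0,1) is X = 0.873.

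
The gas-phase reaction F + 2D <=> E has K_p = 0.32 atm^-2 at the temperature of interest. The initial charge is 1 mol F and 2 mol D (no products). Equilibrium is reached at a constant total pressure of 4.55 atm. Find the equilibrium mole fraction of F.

Take 1 mol F as basis and let X be its fractional conversion, so ξ = X.
At extent ξ: n_F = 1 − X; n_D = 2 − 2X; n_E = X.
Total moles n_T = 3 − 2X.
With p_i = (n_i/n_T)P, K_p = p_E / (p_F p_D^2).
Equating to 0.32 atm^-2 and solving on 0 < X < 1: X = 0.580.
Then n_F = 0.42, n_T = 1.84, so y_F = 0.228.

y_F = 0.228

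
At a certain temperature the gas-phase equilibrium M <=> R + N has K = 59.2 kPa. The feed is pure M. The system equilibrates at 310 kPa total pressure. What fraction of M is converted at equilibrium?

X = 0.400

Basis: 1 mol M initially; let X = conversion of M. Extent ξ = X.
Species balance: n_M = 1 − X; n_R = X; n_N = X.
n_T = Σnᵢ = 1 + X.
y_i = n_i/n_T, p_i = y_i·P. K = p_R p_N / (p_M).
This yields a degree-2 equation in X; solving on (0,1), X = 0.400.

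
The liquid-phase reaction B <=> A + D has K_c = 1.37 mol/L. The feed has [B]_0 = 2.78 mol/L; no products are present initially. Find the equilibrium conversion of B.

X = 0.498

Let X = conversion of B; extent ξ = 2.78·X mol/L.
Concentrations: [B] = 2.78 − 2.78X; [A] = 2.78X; [D] = 2.78X.
K_c = [A] [D] / ([B]).
Equating to 1.37 mol/L: the physical root is X = 0.498.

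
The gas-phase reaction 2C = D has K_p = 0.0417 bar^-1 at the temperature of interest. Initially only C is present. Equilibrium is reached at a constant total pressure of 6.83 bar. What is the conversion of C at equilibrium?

Let X = conversion of C (basis 1 mol C); extent of reaction ξ = 0.5X.
Moles: n_C = 1 − X; n_D = 0.5X.
n_T = Σnᵢ = 1 − 0.5X.
y_i = n_i/n_T, p_i = y_i·P. K_p = p_D / (p_C^2).
Substituting and setting equal to 0.0417 bar^-1 gives a polynomial in X; the root in (0,1) is X = 0.316.

X = 0.316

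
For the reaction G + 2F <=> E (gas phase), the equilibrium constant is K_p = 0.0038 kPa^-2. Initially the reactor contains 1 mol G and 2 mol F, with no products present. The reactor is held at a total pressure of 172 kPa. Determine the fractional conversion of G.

Take 1 mol G as basis and let X be its fractional conversion, so ξ = X.
At extent ξ: n_G = 1 − X; n_F = 2 − 2X; n_E = X.
Summing: n_T = 3 − 2X.
y_i = n_i/n_T, p_i = y_i·P. K_p = p_E / (p_G p_F^2).
Setting this equal to 0.0038 kPa^-2 and taking the physical root (0 < X < 1) gives X = 0.853.

X = 0.853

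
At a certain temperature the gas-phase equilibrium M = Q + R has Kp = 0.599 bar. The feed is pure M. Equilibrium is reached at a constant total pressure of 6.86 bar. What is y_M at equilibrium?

y_M = 0.558

Take 1 mol M as basis and let X be its fractional conversion, so ξ = X.
At extent ξ: n_M = 1 − X; n_Q = X; n_R = X.
Total moles n_T = 1 + X.
y_i = n_i/n_T, p_i = y_i·P. Kp = p_Q p_R / (p_M).
Substituting and setting equal to 0.599 bar gives a polynomial in X; the root in (0,1) is X = 0.283.
Then n_M = 0.717, n_T = 1.28, so y_M = 0.558.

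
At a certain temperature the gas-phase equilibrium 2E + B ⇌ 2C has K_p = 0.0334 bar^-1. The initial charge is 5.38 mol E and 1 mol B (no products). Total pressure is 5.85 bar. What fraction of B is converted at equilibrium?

X = 0.342

Basis: 1 mol B initially; let X = conversion of B. Extent ξ = X.
At extent ξ: n_E = 5.38 − 2X; n_B = 1 − X; n_C = 2X.
Summing: n_T = 6.38 − X.
Mole fractions y_i = n_i/n_T; K_p = p_C^2 / (p_E^2 p_B) with p_i = y_i·P.
Substituting and setting equal to 0.0334 bar^-1 gives a polynomial in X; the root in (0,1) is X = 0.342.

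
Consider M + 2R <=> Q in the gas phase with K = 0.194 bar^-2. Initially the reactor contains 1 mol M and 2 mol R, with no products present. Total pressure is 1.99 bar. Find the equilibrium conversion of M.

Let X = conversion of M (basis 1 mol M); extent of reaction ξ = X.
Mole table: n_M = 1 − X; n_R = 2 − 2X; n_Q = X.
Summing: n_T = 3 − 2X.
Mole fractions y_i = n_i/n_T; K = p_Q / (p_M p_R^2) with p_i = y_i·P.
This yields a degree-3 equation in X; solving on (0,1), X = 0.222.

X = 0.222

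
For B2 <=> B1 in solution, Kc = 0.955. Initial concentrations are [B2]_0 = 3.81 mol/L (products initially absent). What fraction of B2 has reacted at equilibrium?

Let X = conversion of B2; extent ξ = 3.81·X mol/L.
Concentrations: [B2] = 3.81 − 3.81X; [B1] = 3.81X.
Kc = [B1] / ([B2]).
This equals 0.955 at X = 0.488 (the root in 0 < X < 1).

X = 0.488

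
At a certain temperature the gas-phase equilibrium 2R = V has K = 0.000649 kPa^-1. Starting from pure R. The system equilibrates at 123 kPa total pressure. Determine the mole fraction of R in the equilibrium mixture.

Basis: 1 mol R initially; let X = conversion of R. Extent ξ = 0.5X.
Species balance: n_R = 1 − X; n_V = 0.5X.
Total moles n_T = 1 − 0.5X.
With p_i = (n_i/n_T)P, K = p_V / (p_R^2).
Substituting and setting equal to 0.000649 kPa^-1 gives a polynomial in X; the root in (0,1) is X = 0.129.
Then n_R = 0.871, n_T = 0.935, so y_R = 0.931.

y_R = 0.931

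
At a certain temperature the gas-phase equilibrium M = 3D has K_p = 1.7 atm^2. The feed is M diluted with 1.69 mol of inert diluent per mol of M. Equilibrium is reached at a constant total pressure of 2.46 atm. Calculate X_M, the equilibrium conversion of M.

Let X = conversion of M (basis 1 mol M); extent of reaction ξ = X.
Mole table: n_M = 1 − X; n_D = 3X; n_I = 1.69 (inert).
Total moles n_T = 2.69 + 2X.
With p_i = (n_i/n_T)P, K_p = p_D^3 / (p_M).
Substituting and setting equal to 1.7 atm^2 gives a polynomial in X; the root in (0,1) is X = 0.422.

X = 0.422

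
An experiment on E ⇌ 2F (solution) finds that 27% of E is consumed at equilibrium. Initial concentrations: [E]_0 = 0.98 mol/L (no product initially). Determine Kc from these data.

Let X = conversion of E.
Concentrations: [E] = 0.98 − 0.98X; [F] = 1.96X.
At X = 0.27: [E] = 0.715, [F] = 0.529.
Kc = [F]^2 / ([E]) = 0.391 mol/L.

Kc = 0.391 mol/L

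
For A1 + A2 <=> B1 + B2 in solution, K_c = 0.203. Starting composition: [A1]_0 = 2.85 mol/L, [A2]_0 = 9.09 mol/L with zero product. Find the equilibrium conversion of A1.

X = 0.514

Let X = conversion of A1; extent ξ = 2.85·X mol/L.
Concentrations: [A1] = 2.85 − 2.85X; [A2] = 9.09 − 2.85X; [B1] = 2.85X; [B2] = 2.85X.
K_c = [B1] [B2] / ([A1] [A2]).
Equating to 0.203: the physical root is X = 0.514.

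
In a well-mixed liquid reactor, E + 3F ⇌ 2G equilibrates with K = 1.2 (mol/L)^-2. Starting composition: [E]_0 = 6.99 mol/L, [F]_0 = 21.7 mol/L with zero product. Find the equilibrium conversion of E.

X = 0.822

Let X = conversion of E; extent ξ = 6.99·X mol/L.
Concentrations: [E] = 6.99 − 6.99X; [F] = 21.7 − 21X; [G] = 14X.
K = [G]^2 / ([E] [F]^3).
This equals 1.2 at X = 0.822 (the root in 0 < X < 1).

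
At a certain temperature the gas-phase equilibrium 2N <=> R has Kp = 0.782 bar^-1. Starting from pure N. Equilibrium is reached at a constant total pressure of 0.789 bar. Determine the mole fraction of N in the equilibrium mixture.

Let X = conversion of N (basis 1 mol N); extent of reaction ξ = 0.5X.
At extent ξ: n_N = 1 − X; n_R = 0.5X.
Total moles n_T = 1 − 0.5X.
Mole fractions y_i = n_i/n_T; Kp = p_R / (p_N^2) with p_i = y_i·P.
This yields a degree-2 equation in X; solving on (0,1), X = 0.463.
Then n_N = 0.537, n_T = 0.768, so y_N = 0.699.

y_N = 0.699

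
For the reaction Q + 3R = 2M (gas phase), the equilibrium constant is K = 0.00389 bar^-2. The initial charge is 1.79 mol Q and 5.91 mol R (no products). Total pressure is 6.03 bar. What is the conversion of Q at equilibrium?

Let X = conversion of Q (basis 1.79 mol Q); extent of reaction ξ = 1.79X.
Mole table: n_Q = 1.79 − 1.79X; n_R = 5.91 − 5.37X; n_M = 3.58X.
n_T = Σnᵢ = 7.7 − 3.58X.
Mole fractions y_i = n_i/n_T; K = p_M^2 / (p_Q p_R^3) with p_i = y_i·P.
Setting this equal to 0.00389 bar^-2 and taking the physical root (0 < X < 1) gives X = 0.194.

X = 0.194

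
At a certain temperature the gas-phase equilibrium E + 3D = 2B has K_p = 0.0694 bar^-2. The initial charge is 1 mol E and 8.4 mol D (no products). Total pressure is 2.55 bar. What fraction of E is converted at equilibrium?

Let X = conversion of E (basis 1 mol E); extent of reaction ξ = X.
Moles: n_E = 1 − X; n_D = 8.4 − 3X; n_B = 2X.
Total moles n_T = 9.4 − 2X.
y_i = n_i/n_T, p_i = y_i·P. K_p = p_B^2 / (p_E p_D^3).
Substituting and setting equal to 0.0694 bar^-2 gives a polynomial in X; the root in (0,1) is X = 0.507.

X = 0.507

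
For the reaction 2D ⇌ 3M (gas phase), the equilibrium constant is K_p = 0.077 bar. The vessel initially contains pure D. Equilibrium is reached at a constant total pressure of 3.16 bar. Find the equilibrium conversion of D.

Let X = conversion of D (basis 1 mol D); extent of reaction ξ = 0.5X.
At extent ξ: n_D = 1 − X; n_M = 1.5X.
Total moles n_T = 1 + 0.5X.
y_i = n_i/n_T, p_i = y_i·P. K_p = p_M^3 / (p_D^2).
Setting this equal to 0.077 bar and taking the physical root (0 < X < 1) gives X = 0.175.

X = 0.175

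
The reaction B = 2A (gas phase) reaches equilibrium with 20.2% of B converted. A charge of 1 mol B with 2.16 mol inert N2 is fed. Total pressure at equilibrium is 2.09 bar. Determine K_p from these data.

Let X = conversion of B (basis 1 mol B); extent of reaction ξ = X.
Mole table: n_B = 1 − X; n_A = 2X; n_I = 2.16 (inert).
Summing: n_T = 3.16 + X.
At X = 0.202: n_B = 0.798, n_A = 0.404, n_T = 3.36.
p_i = (n_i/n_T)·P. K_p = p_A^2 / (p_B) = 0.127 bar.

K_p = 0.127 bar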